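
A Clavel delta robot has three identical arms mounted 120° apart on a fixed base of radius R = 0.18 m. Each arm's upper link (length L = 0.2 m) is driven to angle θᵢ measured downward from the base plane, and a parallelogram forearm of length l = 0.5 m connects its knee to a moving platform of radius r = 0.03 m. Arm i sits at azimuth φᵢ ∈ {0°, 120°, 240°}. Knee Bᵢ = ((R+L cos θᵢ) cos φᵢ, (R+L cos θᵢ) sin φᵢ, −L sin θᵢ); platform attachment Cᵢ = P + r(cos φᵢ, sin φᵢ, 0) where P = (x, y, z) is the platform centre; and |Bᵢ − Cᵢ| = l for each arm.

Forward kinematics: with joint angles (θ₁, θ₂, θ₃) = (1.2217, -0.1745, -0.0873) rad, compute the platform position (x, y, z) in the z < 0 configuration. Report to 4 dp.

(-0.2489, 0.0104, -0.3655)

arm 1 at φ=0.0°: ρ1 = 0.2184;  S1 = (0.2184, 0.0000, -0.1879)
φ2=120.0°: virtual centre (-0.1735, 0.3005, 0.0347), radius l
φ3=240.0°: virtual centre (-0.1746, -0.3024, 0.0174), radius l
eliminate P² terms by subtracting sphere 1 from 2 and 3
linear system: -0.7838x+0.6010y = 0.0386−0.4453z; -0.7861x+-0.6049y = 0.0392−0.4107z
det = 0.9465;  x = -0.0496+0.5454z,  y = -0.0005+-0.0297z
quadratic in z: (1.2983)z²+(0.0836)z+(-0.1429)=0, √Δ=0.8654 → z ∈ {-0.3655, 0.3011}; z = -0.3655 (taking z<0)
x = -0.2489, y = 0.0104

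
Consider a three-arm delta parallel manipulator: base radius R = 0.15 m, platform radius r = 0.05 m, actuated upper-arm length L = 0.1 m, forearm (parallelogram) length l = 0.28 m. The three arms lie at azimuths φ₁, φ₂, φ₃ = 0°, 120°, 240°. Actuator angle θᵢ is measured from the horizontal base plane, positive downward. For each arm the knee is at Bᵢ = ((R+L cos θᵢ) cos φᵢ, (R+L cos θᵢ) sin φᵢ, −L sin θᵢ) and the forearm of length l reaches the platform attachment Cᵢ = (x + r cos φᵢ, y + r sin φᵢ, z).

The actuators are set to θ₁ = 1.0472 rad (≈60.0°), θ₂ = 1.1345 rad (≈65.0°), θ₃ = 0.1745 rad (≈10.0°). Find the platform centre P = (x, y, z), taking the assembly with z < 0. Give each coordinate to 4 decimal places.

(-0.0382, -0.0840, -0.2761)

centre 1 = (0.1500·cos0.0°, 0.1500·sin0.0°, -0.0866) = (0.1500, 0.0000, -0.0866)
centre 2 = (0.1423·cos120.0°, 0.1423·sin120.0°, -0.0906) = (-0.0711, 0.1232, -0.0906)
centre 3 = (0.1985·cos240.0°, 0.1985·sin240.0°, -0.0174) = (-0.0992, -0.1719, -0.0174)
|centre ₂|²−|centre ₁|² = -0.0015;  |centre ₃|²−|centre ₁|² = 0.0097
plane₁₂: -0.4423x+0.2464y+-0.0081z = -0.0015
det = 0.2749;  x = -0.0068+0.1141z,  y = -0.0184+0.2374z
sphere 1 gives Az²+Bz+C=0 with A=1.0694, B=0.1287, C=-0.0460;  B²−4AC=0.2133;  roots -0.2761, 0.1558;  negative root z = -0.2761
x = -0.0382, y = -0.0840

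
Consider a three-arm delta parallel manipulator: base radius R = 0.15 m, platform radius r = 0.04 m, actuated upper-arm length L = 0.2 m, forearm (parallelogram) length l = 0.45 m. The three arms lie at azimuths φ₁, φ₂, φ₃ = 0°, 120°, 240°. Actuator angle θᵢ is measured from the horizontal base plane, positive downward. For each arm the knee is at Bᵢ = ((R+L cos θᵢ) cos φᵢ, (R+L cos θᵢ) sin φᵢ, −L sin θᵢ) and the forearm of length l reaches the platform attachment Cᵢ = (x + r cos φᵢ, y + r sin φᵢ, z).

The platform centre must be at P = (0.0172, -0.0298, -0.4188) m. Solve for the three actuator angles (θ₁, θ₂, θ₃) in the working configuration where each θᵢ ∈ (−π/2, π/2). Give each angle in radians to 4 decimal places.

θ₁ = 0.3489, θ₂ = 0.5237, θ₃ = 0.3489

φ1=0.0° → target in arm frame (0.0172, -0.0298)
  e−x'=0.0928;  (l²−L²−(e−x')²−y'²−z²)/2L = -0.0560
  √(A²+B²)=0.4290;  θ1 = -1.3527+1.7017 ≈ 0.3489
rotate P by −φ2: (-0.0344, 0.0000, -0.4188)
  e−x'=0.1444;  (l²−L²−(e−x')²−y'²−z²)/2L = -0.0844
  θ2 = atan2(B,A) + arccos(C/0.4430) = 0.5237
arm 3 (φ=240.0°): x'=0.0172, y'=0.0298
  e−x'=0.0928;  (l²−L²−(e−x')²−y'²−z²)/2L = -0.0560
  γ=atan2(-0.4188,0.0928)=-1.3528;  ψ=arccos(-0.1305)=1.7017;  θ3=γ+ψ≈0.3489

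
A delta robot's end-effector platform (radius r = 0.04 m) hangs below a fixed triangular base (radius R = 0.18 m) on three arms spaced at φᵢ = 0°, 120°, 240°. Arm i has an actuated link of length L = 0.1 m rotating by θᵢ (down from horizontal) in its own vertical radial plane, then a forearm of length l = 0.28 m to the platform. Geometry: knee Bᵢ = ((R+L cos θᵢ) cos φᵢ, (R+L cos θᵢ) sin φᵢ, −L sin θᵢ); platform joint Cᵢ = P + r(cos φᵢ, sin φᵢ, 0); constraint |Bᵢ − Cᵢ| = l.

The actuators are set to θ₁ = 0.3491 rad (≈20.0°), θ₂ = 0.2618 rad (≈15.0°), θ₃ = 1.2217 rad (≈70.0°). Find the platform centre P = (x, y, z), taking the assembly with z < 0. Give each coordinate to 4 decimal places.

arm 1 at φ=0.0°: (R−r)+L cos θ1 = 0.2340;  S1 = (0.2340, 0.0000, -0.0342)
S2 = (0.2366·cos120.0°, 0.2366·sin120.0°, -0.0259) = (-0.1183, 0.2049, -0.0259)
φ3=240.0°: virtual centre (-0.0871, -0.1509, -0.0940), radius l
subtract pairs → two planes through P
linear system: -0.7045x+0.4098y = 0.0007−0.0166z; -0.6421x+-0.3017y = -0.0167−-0.1195z
Cramer: x(z) = 0.0139-0.0924z;  y(z) = 0.0258-0.1995z
sphere 1 gives Az²+Bz+C=0 with A=1.0483, B=0.0988, C=-0.0282;  B²−4AC=0.1278;  roots -0.2176, 0.1234;  negative root z = -0.2176
x = 0.0341, y = 0.0692

(0.0341, 0.0692, -0.2176)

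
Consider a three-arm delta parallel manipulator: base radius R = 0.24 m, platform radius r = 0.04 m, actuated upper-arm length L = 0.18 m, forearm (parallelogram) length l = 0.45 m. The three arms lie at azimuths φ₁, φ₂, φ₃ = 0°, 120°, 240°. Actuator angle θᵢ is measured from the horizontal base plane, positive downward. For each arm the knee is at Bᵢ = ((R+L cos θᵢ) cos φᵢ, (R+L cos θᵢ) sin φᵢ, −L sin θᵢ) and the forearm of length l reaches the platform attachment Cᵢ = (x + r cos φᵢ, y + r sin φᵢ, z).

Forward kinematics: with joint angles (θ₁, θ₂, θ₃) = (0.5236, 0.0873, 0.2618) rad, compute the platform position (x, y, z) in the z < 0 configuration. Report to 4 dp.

(-0.0403, 0.0158, -0.3028)

φ1=0.0°: virtual centre (0.3559, 0.0000, -0.0900), radius l
arm 2 at φ=120.0°: ρ2 = 0.3793;  S2 = (-0.1897, 0.3285, -0.0157)
arm 3 at φ=240.0°: ρ3 = 0.3739;  S3 = (-0.1869, -0.3238, -0.0466)
eliminate P² terms by subtracting sphere 1 from 2 and 3
[-1.0911 0.6570 0.1486]·P = 0.0094;  [-1.0856 -0.6476 0.0868]·P = 0.0072
det = 1.4198;  x = -0.0076+0.1080z,  y = 0.0016+-0.0469z
quadratic in z: (1.0139)z²+(0.1014)z+(-0.0623)=0, √Δ=0.5127 → z ∈ {-0.3028, 0.2028}; z = -0.3028 (taking z<0)
x = -0.0403, y = 0.0158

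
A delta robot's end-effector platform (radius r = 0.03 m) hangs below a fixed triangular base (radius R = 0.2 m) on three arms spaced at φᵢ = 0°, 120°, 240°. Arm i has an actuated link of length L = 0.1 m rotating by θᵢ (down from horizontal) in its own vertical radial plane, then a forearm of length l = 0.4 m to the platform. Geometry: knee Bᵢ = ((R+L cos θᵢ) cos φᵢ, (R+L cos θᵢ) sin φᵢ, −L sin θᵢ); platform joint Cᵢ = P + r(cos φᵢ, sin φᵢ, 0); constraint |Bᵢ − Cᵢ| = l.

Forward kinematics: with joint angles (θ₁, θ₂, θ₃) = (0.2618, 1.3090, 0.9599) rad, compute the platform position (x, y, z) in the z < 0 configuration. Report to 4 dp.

(0.0917, -0.0339, -0.3840)

centre 1 = (0.2666·cos0.0°, 0.2666·sin0.0°, -0.0259) = (0.2666, 0.0000, -0.0259)
centre 2 = (0.1959·cos120.0°, 0.1959·sin120.0°, -0.0966) = (-0.0979, 0.1696, -0.0966)
arm 3 at φ=240.0°: (R−r)+L cos θ3 = 0.2274;  centre 3 = (-0.1137, -0.1969, -0.0819)
|centre ₂|²−|centre ₁|² = -0.0240;  |centre ₃|²−|centre ₁|² = -0.0133
plane₁₂: -0.7291x+0.3393y+-0.1414z = -0.0240
det = 0.5451;  x = 0.0257+-0.1719z,  y = -0.0157+0.0474z
into |P−centre ₁|² = l²: 1.0318z² + 0.1331z + -0.1010 = 0;  Δ = 0.4347;  z = -0.3840 or 0.2550 → z<0 root = -0.3840
x = 0.0917, y = -0.0339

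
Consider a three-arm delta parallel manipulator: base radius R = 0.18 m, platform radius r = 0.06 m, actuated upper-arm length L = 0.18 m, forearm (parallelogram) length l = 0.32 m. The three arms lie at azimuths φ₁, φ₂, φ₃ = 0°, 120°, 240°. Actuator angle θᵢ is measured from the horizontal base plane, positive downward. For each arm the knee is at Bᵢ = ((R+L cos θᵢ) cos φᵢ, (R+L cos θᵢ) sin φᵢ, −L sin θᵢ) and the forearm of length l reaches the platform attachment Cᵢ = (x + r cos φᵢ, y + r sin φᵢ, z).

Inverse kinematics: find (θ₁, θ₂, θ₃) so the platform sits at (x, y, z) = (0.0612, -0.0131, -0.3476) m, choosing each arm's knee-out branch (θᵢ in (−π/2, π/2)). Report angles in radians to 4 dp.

arm 1 (φ=0.0°): x'=0.0612, y'=-0.0131
  e−x'=0.0588;  (l²−L²−(e−x')²−y'²−z²)/2L = -0.1513
  γ=atan2(-0.3476,0.0588)=-1.4032;  ψ=arccos(-0.4291)=2.0143;  θ1=γ+ψ≈0.6110
φ2=120.0° → target in arm frame (-0.0419, -0.0465)
  A=0.1619, B=-0.3476, C=(l²−L²−A²−y'²−z²)/(2L)=-0.2200
  γ=atan2(-0.3476,0.1619)=-1.1348;  ψ=arccos(-0.5738)=2.1819;  θ2=γ+ψ≈1.0471
φ3=240.0° → target in arm frame (-0.0193, 0.0596)
  A=0.1393, B=-0.3476, C=(l²−L²−A²−y'²−z²)/(2L)=-0.2049
  θ3 = atan2(B,A) + arccos(C/0.3745) = 0.9600

θ₁ = 0.6110, θ₂ = 1.0471, θ₃ = 0.9600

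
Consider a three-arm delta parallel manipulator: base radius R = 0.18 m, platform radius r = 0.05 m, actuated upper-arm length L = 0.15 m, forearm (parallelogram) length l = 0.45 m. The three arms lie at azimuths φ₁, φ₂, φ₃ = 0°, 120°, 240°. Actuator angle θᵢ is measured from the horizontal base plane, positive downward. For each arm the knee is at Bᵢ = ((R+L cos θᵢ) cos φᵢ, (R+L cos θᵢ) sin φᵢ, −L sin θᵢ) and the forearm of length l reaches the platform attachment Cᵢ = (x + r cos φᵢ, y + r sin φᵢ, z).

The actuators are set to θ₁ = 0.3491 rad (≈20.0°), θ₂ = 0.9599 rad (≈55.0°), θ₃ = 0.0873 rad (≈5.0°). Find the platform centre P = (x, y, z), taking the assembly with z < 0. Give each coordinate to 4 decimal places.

(0.0339, -0.1271, -0.4120)

φ1=0.0°: virtual centre (0.2710, 0.0000, -0.0513), radius l
arm 2 at φ=120.0°: ρ2 = 0.2160;  centre 2 = (-0.1080, 0.1871, -0.1229)
φ3=240.0°: virtual centre (-0.1397, -0.2420, -0.0131), radius l
|centre ₂|²−|centre ₁|² = -0.0143;  |centre ₃|²−|centre ₁|² = 0.0022
linear system: -0.7579x+0.3742y = -0.0143−-0.1431z; -0.8213x+-0.4840y = 0.0022−0.0765z
det = 0.6742;  x = 0.0090+-0.0603z,  y = -0.0199+0.2603z
sphere 1 gives Az²+Bz+C=0 with A=1.0714, B=0.1239, C=-0.1309;  B²−4AC=0.5762;  roots -0.4120, 0.2964;  negative root z = -0.4120
x = 0.0339, y = -0.1271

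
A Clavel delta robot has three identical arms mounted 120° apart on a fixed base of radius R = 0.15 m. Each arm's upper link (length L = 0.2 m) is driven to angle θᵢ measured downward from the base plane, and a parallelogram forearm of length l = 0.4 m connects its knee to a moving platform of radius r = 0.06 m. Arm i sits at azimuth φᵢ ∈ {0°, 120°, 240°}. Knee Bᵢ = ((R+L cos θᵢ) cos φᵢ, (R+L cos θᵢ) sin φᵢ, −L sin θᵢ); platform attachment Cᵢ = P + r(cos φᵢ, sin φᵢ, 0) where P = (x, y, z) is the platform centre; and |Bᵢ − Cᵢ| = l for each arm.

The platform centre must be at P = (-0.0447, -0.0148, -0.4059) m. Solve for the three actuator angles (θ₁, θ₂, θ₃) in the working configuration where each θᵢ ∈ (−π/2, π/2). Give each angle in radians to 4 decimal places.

θ₁ = 0.6983, θ₂ = 0.5239, θ₃ = 0.4364

arm 1 (φ=0.0°): x'=-0.0447, y'=-0.0148
  e−x'=0.1347;  (l²−L²−(e−x')²−y'²−z²)/2L = -0.1578
  γ=atan2(-0.4059,0.1347)=-1.2504;  ψ=arccos(-0.3690)=1.9487;  θ1=γ+ψ≈0.6983
rotate P by −φ2: (0.0095, 0.0461, -0.4059)
  e−x'=0.0805;  (l²−L²−(e−x')²−y'²−z²)/2L = -0.1334
  √(A²+B²)=0.4138;  θ2 = -1.3751+1.8990 ≈ 0.5239
arm 3 (φ=240.0°): x'=0.0352, y'=-0.0313
  e−x'=0.0548;  (l²−L²−(e−x')²−y'²−z²)/2L = -0.1219
  θ3 = atan2(B,A) + arccos(C/0.4096) = 0.4364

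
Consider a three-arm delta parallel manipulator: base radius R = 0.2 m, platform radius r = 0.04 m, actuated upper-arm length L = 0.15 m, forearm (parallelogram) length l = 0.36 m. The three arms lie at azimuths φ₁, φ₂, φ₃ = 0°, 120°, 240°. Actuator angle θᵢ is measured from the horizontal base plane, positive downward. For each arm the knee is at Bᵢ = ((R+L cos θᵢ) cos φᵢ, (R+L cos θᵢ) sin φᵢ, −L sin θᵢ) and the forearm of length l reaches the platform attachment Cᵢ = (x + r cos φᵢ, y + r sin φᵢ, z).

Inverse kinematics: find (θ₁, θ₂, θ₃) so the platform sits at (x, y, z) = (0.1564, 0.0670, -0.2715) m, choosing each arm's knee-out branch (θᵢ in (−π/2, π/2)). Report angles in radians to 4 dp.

rotate P by −φ1: (0.1564, 0.0670, -0.2715)
  A cos θ + B sin θ = C:  0.0036·cos θ + -0.2715·sin θ = 0.0963
  γ=atan2(-0.2715,0.0036)=-1.5575;  ψ=arccos(0.3546)=1.2083;  θ1=γ+ψ≈-0.3492
φ2=120.0° → target in arm frame (-0.0202, -0.1689)
  e−x'=0.1802;  (l²−L²−(e−x')²−y'²−z²)/2L = -0.0921
  γ=atan2(-0.2715,0.1802)=-0.9849;  ψ=arccos(-0.2825)=1.8572;  θ2=γ+ψ≈0.8723
arm 3 (φ=240.0°): x'=-0.1362, y'=0.1019
  e−x'=0.2962;  (l²−L²−(e−x')²−y'²−z²)/2L = -0.2158
  √(A²+B²)=0.4018;  θ3 = -0.7419+2.1379 ≈ 1.3960

θ₁ = -0.3492, θ₂ = 0.8723, θ₃ = 1.3960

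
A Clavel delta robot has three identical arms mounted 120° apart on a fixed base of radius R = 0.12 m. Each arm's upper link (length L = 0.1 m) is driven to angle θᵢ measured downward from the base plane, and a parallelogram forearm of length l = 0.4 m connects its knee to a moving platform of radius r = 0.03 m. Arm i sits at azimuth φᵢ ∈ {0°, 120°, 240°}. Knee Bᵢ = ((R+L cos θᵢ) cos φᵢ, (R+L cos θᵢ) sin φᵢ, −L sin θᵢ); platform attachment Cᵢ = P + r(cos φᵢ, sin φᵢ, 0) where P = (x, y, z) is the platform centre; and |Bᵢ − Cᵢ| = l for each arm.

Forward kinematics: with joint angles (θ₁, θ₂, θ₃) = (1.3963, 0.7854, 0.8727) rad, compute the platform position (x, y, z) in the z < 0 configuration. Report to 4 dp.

(-0.0840, 0.0108, -0.4495)

φ1=0.0°: virtual centre (0.1074, 0.0000, -0.0985), radius l
φ2=120.0°: virtual centre (-0.0804, 0.1392, -0.0707), radius l
O3 = (0.1543·cos240.0°, 0.1543·sin240.0°, -0.0766) = (-0.0771, -0.1336, -0.0766)
eliminate P² terms by subtracting sphere 1 from 2 and 3
[-0.3754 0.2784 0.0555]·P = 0.0096;  [-0.3690 -0.2672 0.0437]·P = 0.0084
det = 0.2030;  x = -0.0242+0.1331z,  y = 0.0018+-0.0200z
sphere 1 gives Az²+Bz+C=0 with A=1.0181, B=0.1619, C=-0.1330;  B²−4AC=0.5678;  roots -0.4495, 0.2906;  negative root z = -0.4495
x = -0.0840, y = 0.0108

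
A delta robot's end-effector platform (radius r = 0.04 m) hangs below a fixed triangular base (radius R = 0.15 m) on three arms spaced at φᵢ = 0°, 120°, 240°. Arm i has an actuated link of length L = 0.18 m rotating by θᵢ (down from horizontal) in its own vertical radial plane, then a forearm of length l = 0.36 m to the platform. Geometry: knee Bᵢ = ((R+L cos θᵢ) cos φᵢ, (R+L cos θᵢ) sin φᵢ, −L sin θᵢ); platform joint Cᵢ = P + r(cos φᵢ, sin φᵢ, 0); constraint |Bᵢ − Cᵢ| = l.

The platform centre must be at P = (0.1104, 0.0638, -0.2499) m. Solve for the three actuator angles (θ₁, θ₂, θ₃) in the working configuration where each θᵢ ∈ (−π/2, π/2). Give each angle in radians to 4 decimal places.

φ1=0.0° → target in arm frame (0.1104, 0.0638)
  e−x'=-0.0004;  (l²−L²−(e−x')²−y'²−z²)/2L = 0.0852
  √(A²+B²)=0.2499;  θ1 = -1.5724+1.2228 ≈ -0.3496
rotate P by −φ2: (0.0001, -0.1275, -0.2499)
  A cos θ + B sin θ = C:  0.1099·cos θ + -0.2499·sin θ = 0.0178
  θ2 = atan2(B,A) + arccos(C/0.2730) = 0.3493
rotate P by −φ3: (-0.1105, 0.0637, -0.2499)
  A=0.2205, B=-0.2499, C=(l²−L²−A²−y'²−z²)/(2L)=-0.0497
  γ=atan2(-0.2499,0.2205)=-0.8479;  ψ=arccos(-0.1493)=1.7206;  θ3=γ+ψ≈0.8727

θ₁ = -0.3496, θ₂ = 0.3493, θ₃ = 0.8727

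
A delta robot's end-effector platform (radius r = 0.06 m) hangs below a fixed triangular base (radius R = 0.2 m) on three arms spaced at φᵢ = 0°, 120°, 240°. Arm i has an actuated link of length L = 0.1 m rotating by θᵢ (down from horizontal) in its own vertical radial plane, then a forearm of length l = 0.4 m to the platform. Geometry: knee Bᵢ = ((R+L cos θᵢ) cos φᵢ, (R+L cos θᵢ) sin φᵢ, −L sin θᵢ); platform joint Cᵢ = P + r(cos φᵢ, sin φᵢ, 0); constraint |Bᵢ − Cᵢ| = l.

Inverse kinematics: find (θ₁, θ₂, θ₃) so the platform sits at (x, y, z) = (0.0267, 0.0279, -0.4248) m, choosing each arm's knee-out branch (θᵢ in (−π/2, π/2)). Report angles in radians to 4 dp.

θ₁ = 0.7856, θ₂ = 0.8733, θ₃ = 1.1353

rotate P by −φ1: (0.0267, 0.0279, -0.4248)
  A=0.1133, B=-0.4248, C=(l²−L²−A²−y'²−z²)/(2L)=-0.2204
  √(A²+B²)=0.4396;  θ1 = -1.3101+2.0958 ≈ 0.7856
φ2=120.0° → target in arm frame (0.0108, -0.0371)
  A cos θ + B sin θ = C:  0.1292·cos θ + -0.4248·sin θ = -0.2426
  θ2 = atan2(B,A) + arccos(C/0.4440) = 0.8733
rotate P by −φ3: (-0.0375, 0.0092, -0.4248)
  e−x'=0.1775;  (l²−L²−(e−x')²−y'²−z²)/2L = -0.3102
  √(A²+B²)=0.4604;  θ3 = -1.1750+2.3102 ≈ 1.1353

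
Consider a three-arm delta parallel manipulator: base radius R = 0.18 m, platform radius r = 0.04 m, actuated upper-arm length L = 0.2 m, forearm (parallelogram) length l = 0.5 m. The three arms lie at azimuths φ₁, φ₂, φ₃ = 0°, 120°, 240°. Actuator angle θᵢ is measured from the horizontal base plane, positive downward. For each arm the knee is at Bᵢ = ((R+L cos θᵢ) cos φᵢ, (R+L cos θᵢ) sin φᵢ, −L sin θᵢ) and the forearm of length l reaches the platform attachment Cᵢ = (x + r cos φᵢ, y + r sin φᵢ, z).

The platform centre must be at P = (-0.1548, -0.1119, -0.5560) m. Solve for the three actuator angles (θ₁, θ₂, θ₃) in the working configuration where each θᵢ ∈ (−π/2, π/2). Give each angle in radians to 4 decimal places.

φ1=0.0° → target in arm frame (-0.1548, -0.1119)
  A cos θ + B sin θ = C:  0.2948·cos θ + -0.5560·sin θ = -0.4964
  √(A²+B²)=0.6293;  θ1 = -1.0833+2.4797 ≈ 1.3964
arm 2 (φ=120.0°): x'=-0.0195, y'=0.1900
  e−x'=0.1595;  (l²−L²−(e−x')²−y'²−z²)/2L = -0.4017
  γ=atan2(-0.5560,0.1595)=-1.2914;  ψ=arccos(-0.6945)=2.3385;  θ2=γ+ψ≈1.0471
φ3=240.0° → target in arm frame (0.1743, -0.0781)
  e−x'=-0.0343;  (l²−L²−(e−x')²−y'²−z²)/2L = -0.2660
  γ=atan2(-0.5560,-0.0343)=-1.6324;  ψ=arccos(-0.4776)=2.0687;  θ3=γ+ψ≈0.4363

θ₁ = 1.3964, θ₂ = 1.0471, θ₃ = 0.4363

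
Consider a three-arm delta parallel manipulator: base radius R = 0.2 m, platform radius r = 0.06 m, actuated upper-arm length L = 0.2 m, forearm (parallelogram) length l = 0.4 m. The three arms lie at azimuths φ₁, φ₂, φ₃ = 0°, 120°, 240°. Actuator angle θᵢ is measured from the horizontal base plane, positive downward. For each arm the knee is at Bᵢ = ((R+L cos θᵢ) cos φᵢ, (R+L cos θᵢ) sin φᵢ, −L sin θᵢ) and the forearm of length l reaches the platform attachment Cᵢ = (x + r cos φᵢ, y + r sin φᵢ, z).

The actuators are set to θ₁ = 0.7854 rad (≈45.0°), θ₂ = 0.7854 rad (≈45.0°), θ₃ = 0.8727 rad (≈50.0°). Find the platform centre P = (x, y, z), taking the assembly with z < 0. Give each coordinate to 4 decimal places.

(0.0084, 0.0146, -0.4334)

arm 1 at φ=0.0°: e+L cos θ1 = 0.2814;  O1 = (0.2814, 0.0000, -0.1414)
O2 = (0.2814·cos120.0°, 0.2814·sin120.0°, -0.1414) = (-0.1407, 0.2437, -0.1414)
arm 3 at φ=240.0°: e+L cos θ3 = 0.2686;  O3 = (-0.1343, -0.2326, -0.1532)
subtract pairs → two planes through P
[-0.8443 0.4874 0.0000]·P = 0.0000;  [-0.8314 -0.4651 -0.0236]·P = -0.0036
det = 0.7980;  x = 0.0022+-0.0144z,  y = 0.0038+-0.0250z
quadratic in z: (1.0008)z²+(0.2907)z+(-0.0620)=0, √Δ=0.5769 → z ∈ {-0.4334, 0.1430}; z = -0.4334 (taking z<0)
x = 0.0084, y = 0.0146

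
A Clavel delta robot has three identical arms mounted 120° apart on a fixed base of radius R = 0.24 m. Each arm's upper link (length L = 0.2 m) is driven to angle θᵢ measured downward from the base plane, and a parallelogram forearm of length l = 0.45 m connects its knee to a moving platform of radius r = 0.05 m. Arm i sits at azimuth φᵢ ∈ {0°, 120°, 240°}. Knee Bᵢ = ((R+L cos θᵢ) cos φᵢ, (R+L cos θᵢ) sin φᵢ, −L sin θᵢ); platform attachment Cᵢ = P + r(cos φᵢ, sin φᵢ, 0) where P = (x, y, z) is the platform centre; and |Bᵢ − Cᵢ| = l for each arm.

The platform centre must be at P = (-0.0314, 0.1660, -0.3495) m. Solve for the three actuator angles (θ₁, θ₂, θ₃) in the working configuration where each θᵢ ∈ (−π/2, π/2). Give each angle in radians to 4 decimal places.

arm 1 (φ=0.0°): x'=-0.0314, y'=0.1660
  A cos θ + B sin θ = C:  0.2214·cos θ + -0.3495·sin θ = -0.0906
  √(A²+B²)=0.4137;  θ1 = -1.0061+1.7915 ≈ 0.7853
arm 2 (φ=120.0°): x'=0.1595, y'=-0.0558
  A=0.0305, B=-0.3495, C=(l²−L²−A²−y'²−z²)/(2L)=0.0908
  √(A²+B²)=0.3508;  θ2 = -1.4836+1.3091 ≈ -0.1745
arm 3 (φ=240.0°): x'=-0.1281, y'=-0.1102
  A=0.3181, B=-0.3495, C=(l²−L²−A²−y'²−z²)/(2L)=-0.1824
  γ=atan2(-0.3495,0.3181)=-0.8325;  ψ=arccos(-0.3860)=1.9670;  θ3=γ+ψ≈1.1346

θ₁ = 0.7853, θ₂ = -0.1745, θ₃ = 1.1346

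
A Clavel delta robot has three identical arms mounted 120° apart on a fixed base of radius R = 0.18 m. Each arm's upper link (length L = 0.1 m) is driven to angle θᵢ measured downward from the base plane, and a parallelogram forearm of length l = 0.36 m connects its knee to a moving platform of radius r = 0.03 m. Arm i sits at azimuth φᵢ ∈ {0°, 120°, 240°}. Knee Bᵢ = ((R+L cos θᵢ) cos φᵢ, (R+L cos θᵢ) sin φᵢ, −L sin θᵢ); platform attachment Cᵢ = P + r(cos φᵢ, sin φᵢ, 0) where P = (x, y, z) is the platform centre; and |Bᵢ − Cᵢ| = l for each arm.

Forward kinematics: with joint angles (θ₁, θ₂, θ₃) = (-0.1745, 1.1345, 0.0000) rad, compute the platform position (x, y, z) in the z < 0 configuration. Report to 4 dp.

(0.0666, -0.0936, -0.2789)

arm 1 at φ=0.0°: (R−r)+L cos θ1 = 0.2485;  S1 = (0.2485, 0.0000, 0.0174)
arm 2 at φ=120.0°: (R−r)+L cos θ2 = 0.1923;  S2 = (-0.0961, 0.1665, -0.0906)
arm 3 at φ=240.0°: (R−r)+L cos θ3 = 0.2500;  S3 = (-0.1250, -0.2165, 0.0000)
eliminate P² terms by subtracting sphere 1 from 2 and 3
[-0.6892 0.3330 -0.2160]·P = -0.0169;  [-0.7470 -0.4330 -0.0347]·P = 0.0005
det = 0.5472;  x = 0.0131+-0.1921z,  y = -0.0236+0.2511z
sphere 1 gives Az²+Bz+C=0 with A=1.0999, B=0.0438, C=-0.0733;  B²−4AC=0.3245;  roots -0.2789, 0.2390;  negative root z = -0.2789
x = 0.0666, y = -0.0936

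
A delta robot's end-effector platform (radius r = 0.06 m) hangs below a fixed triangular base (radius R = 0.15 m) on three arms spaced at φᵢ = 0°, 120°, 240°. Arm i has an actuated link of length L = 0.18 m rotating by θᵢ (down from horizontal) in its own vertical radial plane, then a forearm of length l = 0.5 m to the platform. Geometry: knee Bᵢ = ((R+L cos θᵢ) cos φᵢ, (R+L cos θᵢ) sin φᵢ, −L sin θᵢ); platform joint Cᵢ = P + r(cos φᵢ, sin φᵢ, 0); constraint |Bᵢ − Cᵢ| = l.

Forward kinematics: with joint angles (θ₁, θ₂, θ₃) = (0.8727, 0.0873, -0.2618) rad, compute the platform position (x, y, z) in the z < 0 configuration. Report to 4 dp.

(-0.2052, -0.0564, -0.4171)

φ1=0.0°: virtual centre (0.2057, 0.0000, -0.1379), radius l
φ2=120.0°: virtual centre (-0.1347, 0.2332, -0.0157), radius l
φ3=240.0°: virtual centre (-0.1319, -0.2285, 0.0466), radius l
eliminate P² terms by subtracting sphere 1 from 2 and 3
[-0.6807 0.4665 0.2444]·P = 0.0115;  [-0.6753 -0.4570 0.3690]·P = 0.0105
Cramer: x(z) = -0.0162+0.4533z;  y(z) = 0.0010+0.1376z
sphere 1 gives Az²+Bz+C=0 with A=1.2244, B=0.0749, C=-0.1818;  B²−4AC=0.8958;  roots -0.4171, 0.3559;  negative root z = -0.4171
x = -0.2052, y = -0.0564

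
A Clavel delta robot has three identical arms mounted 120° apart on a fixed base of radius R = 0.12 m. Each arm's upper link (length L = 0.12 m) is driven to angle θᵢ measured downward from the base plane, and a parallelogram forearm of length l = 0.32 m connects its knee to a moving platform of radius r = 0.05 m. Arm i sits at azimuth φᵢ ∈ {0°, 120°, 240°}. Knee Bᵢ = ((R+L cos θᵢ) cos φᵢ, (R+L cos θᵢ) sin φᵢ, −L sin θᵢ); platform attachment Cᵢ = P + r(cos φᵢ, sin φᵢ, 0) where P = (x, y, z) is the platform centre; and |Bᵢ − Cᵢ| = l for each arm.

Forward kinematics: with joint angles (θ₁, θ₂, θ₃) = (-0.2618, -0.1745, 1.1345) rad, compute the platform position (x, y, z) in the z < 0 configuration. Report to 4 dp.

(0.0925, 0.1449, -0.2385)

arm 1 at φ=0.0°: (R−r)+L cos θ1 = 0.1859;  O1 = (0.1859, 0.0000, 0.0311)
arm 2 at φ=120.0°: (R−r)+L cos θ2 = 0.1882;  O2 = (-0.0941, 0.1630, 0.0208)
arm 3 at φ=240.0°: (R−r)+L cos θ3 = 0.1207;  O3 = (-0.0604, -0.1045, -0.1088)
subtract pairs → two planes through P
plane₁₂: -0.5600x+0.3259y+-0.0204z = 0.0003
Cramer: x(z) = 0.0105-0.3437z;  y(z) = 0.0190-0.5278z
into |P−O₁|² = l²: 1.3967z² + 0.0384z + -0.0703 = 0;  Δ = 0.3942;  z = -0.2385 or 0.2110 → z<0 root = -0.2385
x = 0.0925, y = 0.1449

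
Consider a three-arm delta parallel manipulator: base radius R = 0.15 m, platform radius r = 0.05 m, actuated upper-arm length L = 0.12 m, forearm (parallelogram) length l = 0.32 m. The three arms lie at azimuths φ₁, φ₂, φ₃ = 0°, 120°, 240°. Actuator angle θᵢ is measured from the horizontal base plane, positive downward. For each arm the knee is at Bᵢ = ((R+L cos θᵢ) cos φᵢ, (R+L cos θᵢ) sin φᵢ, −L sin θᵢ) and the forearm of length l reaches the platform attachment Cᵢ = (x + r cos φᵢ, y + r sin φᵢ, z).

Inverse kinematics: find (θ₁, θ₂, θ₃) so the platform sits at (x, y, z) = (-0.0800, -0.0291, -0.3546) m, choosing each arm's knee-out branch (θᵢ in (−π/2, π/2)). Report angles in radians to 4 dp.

θ₁ = 1.3084, θ₂ = 0.8724, θ₃ = 0.6105

rotate P by −φ1: (-0.0800, -0.0291, -0.3546)
  e−x'=0.1800;  (l²−L²−(e−x')²−y'²−z²)/2L = -0.2958
  θ1 = atan2(B,A) + arccos(C/0.3977) = 1.3084
rotate P by −φ2: (0.0148, 0.0838, -0.3546)
  A cos θ + B sin θ = C:  0.0852·cos θ + -0.3546·sin θ = -0.2168
  γ=atan2(-0.3546,0.0852)=-1.3350;  ψ=arccos(-0.5944)=2.2074;  θ2=γ+ψ≈0.8724
φ3=240.0° → target in arm frame (0.0652, -0.0547)
  A cos θ + B sin θ = C:  0.0348·cos θ + -0.3546·sin θ = -0.1748
  √(A²+B²)=0.3563;  θ3 = -1.4730+2.0835 ≈ 0.6105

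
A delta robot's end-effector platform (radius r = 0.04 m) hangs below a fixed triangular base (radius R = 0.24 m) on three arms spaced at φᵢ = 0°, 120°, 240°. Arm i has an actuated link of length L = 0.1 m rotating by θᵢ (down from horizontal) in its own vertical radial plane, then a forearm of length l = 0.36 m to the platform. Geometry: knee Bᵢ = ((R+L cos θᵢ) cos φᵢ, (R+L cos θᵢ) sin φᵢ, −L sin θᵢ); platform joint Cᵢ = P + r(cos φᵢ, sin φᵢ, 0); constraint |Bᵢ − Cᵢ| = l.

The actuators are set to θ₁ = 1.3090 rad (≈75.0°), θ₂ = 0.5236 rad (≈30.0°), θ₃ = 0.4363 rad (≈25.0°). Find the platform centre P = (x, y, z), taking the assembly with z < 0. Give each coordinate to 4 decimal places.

(-0.0741, -0.0059, -0.2955)

S1 = (0.2259·cos0.0°, 0.2259·sin0.0°, -0.0966) = (0.2259, 0.0000, -0.0966)
arm 2 at φ=120.0°: e+L cos θ2 = 0.2866;  S2 = (-0.1433, 0.2482, -0.0500)
φ3=240.0°: virtual centre (-0.1453, -0.2517, -0.0423), radius l
|S₂|²−|S₁|² = 0.0243;  |S₃|²−|S₁|² = 0.0259
[-0.7384 0.4964 0.0932]·P = 0.0243;  [-0.7424 -0.5034 0.1087]·P = 0.0259
Cramer: x(z) = -0.0339+0.1362z;  y(z) = -0.0015+0.0149z
into |P−S₁|² = l²: 1.0188z² + 0.1224z + -0.0528 = 0;  Δ = 0.2301;  z = -0.2955 or 0.1754 → z<0 root = -0.2955
x = -0.0741, y = -0.0059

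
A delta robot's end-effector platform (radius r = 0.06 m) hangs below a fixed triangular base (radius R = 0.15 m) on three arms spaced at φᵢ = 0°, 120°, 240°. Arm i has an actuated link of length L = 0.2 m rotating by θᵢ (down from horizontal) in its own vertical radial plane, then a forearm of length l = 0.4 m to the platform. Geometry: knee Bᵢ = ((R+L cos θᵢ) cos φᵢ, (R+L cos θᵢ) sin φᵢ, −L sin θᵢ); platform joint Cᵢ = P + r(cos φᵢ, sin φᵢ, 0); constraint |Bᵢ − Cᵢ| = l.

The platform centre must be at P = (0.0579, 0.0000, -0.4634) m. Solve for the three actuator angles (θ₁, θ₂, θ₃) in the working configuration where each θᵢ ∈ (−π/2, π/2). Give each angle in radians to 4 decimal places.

rotate P by −φ1: (0.0579, 0.0000, -0.4634)
  A cos θ + B sin θ = C:  0.0321·cos θ + -0.4634·sin θ = -0.2394
  √(A²+B²)=0.4645;  θ1 = -1.5016+2.1123 ≈ 0.6107
rotate P by −φ2: (-0.0289, -0.0501, -0.4634)
  A=0.1189, B=-0.4634, C=(l²−L²−A²−y'²−z²)/(2L)=-0.2785
  θ2 = atan2(B,A) + arccos(C/0.4784) = 0.8726
φ3=240.0° → target in arm frame (-0.0290, 0.0501)
  e−x'=0.1190;  (l²−L²−(e−x')²−y'²−z²)/2L = -0.2785
  θ3 = atan2(B,A) + arccos(C/0.4784) = 0.8726

θ₁ = 0.6107, θ₂ = 0.8726, θ₃ = 0.8726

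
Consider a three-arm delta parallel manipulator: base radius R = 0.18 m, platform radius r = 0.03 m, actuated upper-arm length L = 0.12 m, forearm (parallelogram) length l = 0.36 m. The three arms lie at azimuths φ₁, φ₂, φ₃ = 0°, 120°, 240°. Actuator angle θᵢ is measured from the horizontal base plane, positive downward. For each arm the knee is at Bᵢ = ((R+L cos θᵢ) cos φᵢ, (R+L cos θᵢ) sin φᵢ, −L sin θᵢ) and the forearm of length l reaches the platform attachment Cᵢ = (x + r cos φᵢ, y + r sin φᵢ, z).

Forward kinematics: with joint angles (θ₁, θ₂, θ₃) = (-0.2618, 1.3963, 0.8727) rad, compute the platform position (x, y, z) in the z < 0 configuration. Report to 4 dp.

(0.1441, -0.0593, -0.3025)

φ1=0.0°: virtual centre (0.2659, 0.0000, 0.0311), radius l
arm 2 at φ=120.0°: e+L cos θ2 = 0.1708;  O2 = (-0.0854, 0.1479, -0.1182)
O3 = (0.2271·cos240.0°, 0.2271·sin240.0°, -0.0919) = (-0.1136, -0.1967, -0.0919)
eliminate P² terms by subtracting sphere 1 from 2 and 3
plane₁₂: -0.7027x+0.2959y+-0.2985z = -0.0285
det = 0.5010;  x = 0.0293+-0.3796z,  y = -0.0269+0.1072z
quadratic in z: (1.1556)z²+(0.1118)z+(-0.0719)=0, √Δ=0.5873 → z ∈ {-0.3025, 0.2057}; z = -0.3025 (taking z<0)
x = 0.1441, y = -0.0593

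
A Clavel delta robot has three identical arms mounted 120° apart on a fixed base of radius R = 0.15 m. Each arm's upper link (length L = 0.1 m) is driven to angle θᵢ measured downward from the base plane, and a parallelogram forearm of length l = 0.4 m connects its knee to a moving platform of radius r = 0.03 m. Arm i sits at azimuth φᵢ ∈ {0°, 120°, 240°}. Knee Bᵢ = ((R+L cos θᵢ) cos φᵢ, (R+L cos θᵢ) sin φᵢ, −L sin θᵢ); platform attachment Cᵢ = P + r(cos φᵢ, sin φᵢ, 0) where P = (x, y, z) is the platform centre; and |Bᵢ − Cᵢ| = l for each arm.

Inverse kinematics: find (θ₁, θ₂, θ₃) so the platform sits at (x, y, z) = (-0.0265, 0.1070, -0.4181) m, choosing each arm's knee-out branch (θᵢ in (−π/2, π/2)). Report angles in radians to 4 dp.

θ₁ = 1.0465, θ₂ = 0.3489, θ₃ = 1.3085

φ1=0.0° → target in arm frame (-0.0265, 0.1070)
  A=0.1465, B=-0.4181, C=(l²−L²−A²−y'²−z²)/(2L)=-0.2886
  γ=atan2(-0.4181,0.1465)=-1.2338;  ψ=arccos(-0.6514)=2.2803;  θ1=γ+ψ≈1.0465
φ2=120.0° → target in arm frame (0.1059, -0.0306)
  A=0.0141, B=-0.4181, C=(l²−L²−A²−y'²−z²)/(2L)=-0.1297
  √(A²+B²)=0.4183;  θ2 = -1.5371+1.8860 ≈ 0.3489
φ3=240.0° → target in arm frame (-0.0794, -0.0764)
  A cos θ + B sin θ = C:  0.1994·cos θ + -0.4181·sin θ = -0.3521
  θ3 = atan2(B,A) + arccos(C/0.4632) = 1.3085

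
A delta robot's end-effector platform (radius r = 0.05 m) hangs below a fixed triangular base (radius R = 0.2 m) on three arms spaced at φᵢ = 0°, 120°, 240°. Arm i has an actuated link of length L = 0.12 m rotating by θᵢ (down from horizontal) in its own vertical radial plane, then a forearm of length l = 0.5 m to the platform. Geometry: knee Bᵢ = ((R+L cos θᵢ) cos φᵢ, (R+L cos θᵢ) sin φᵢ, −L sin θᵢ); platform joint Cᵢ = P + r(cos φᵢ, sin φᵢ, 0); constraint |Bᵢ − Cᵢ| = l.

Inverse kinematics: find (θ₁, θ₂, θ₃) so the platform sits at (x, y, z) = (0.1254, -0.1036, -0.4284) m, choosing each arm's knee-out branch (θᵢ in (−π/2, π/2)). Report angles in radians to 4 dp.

θ₁ = -0.3493, θ₂ = 0.9601, θ₃ = 0.1745

rotate P by −φ1: (0.1254, -0.1036, -0.4284)
  e−x'=0.0246;  (l²−L²−(e−x')²−y'²−z²)/2L = 0.1697
  √(A²+B²)=0.4291;  θ1 = -1.5134+1.1641 ≈ -0.3493
φ2=120.0° → target in arm frame (-0.1524, -0.0568)
  e−x'=0.3024;  (l²−L²−(e−x')²−y'²−z²)/2L = -0.1775
  γ=atan2(-0.4284,0.3024)=-0.9561;  ψ=arccos(-0.3386)=1.9162;  θ2=γ+ψ≈0.9601
arm 3 (φ=240.0°): x'=0.0270, y'=0.1604
  A cos θ + B sin θ = C:  0.1230·cos θ + -0.4284·sin θ = 0.0468
  θ3 = atan2(B,A) + arccos(C/0.4457) = 0.1745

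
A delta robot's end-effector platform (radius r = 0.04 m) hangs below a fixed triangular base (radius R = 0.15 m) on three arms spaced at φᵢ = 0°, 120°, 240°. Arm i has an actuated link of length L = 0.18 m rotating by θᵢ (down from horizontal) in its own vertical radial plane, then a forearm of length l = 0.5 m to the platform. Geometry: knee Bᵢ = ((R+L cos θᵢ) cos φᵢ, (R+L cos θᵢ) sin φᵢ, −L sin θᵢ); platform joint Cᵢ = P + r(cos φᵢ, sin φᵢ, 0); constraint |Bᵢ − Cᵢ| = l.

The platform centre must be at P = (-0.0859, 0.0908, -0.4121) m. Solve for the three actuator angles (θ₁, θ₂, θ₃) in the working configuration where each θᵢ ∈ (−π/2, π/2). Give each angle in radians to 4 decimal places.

θ₁ = 0.4367, θ₂ = -0.3489, θ₃ = 0.2622

rotate P by −φ1: (-0.0859, 0.0908, -0.4121)
  A cos θ + B sin θ = C:  0.1959·cos θ + -0.4121·sin θ = 0.0032
  √(A²+B²)=0.4563;  θ1 = -1.1270+1.5638 ≈ 0.4367
rotate P by −φ2: (0.1216, 0.0290, -0.4121)
  A cos θ + B sin θ = C:  -0.0116·cos θ + -0.4121·sin θ = 0.1300
  θ2 = atan2(B,A) + arccos(C/0.4123) = -0.3489
φ3=240.0° → target in arm frame (-0.0357, -0.1198)
  A=0.1457, B=-0.4121, C=(l²−L²−A²−y'²−z²)/(2L)=0.0339
  √(A²+B²)=0.4371;  θ3 = -1.2310+1.4932 ≈ 0.2622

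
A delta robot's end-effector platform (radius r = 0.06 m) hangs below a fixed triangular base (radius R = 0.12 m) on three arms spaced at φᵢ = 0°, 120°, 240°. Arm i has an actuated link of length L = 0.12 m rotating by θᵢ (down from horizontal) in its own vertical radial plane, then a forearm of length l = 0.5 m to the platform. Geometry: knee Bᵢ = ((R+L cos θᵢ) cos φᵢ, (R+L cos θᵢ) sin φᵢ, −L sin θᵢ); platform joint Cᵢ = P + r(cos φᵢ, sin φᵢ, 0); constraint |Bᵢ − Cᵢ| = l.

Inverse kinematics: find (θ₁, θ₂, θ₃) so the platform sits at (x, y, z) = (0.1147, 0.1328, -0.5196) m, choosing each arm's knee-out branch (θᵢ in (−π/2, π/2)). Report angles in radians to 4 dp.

θ₁ = 0.3493, θ₂ = 0.5235, θ₃ = 1.1345

arm 1 (φ=0.0°): x'=0.1147, y'=0.1328
  A cos θ + B sin θ = C:  -0.0547·cos θ + -0.5196·sin θ = -0.2292
  θ1 = atan2(B,A) + arccos(C/0.5225) = 0.3493
rotate P by −φ2: (0.0577, -0.1657, -0.5196)
  A cos θ + B sin θ = C:  0.0023·cos θ + -0.5196·sin θ = -0.2577
  γ=atan2(-0.5196,0.0023)=-1.5663;  ψ=arccos(-0.4960)=2.0898;  θ2=γ+ψ≈0.5235
rotate P by −φ3: (-0.1724, 0.0329, -0.5196)
  e−x'=0.2324;  (l²−L²−(e−x')²−y'²−z²)/2L = -0.3727
  θ3 = atan2(B,A) + arccos(C/0.5692) = 1.1345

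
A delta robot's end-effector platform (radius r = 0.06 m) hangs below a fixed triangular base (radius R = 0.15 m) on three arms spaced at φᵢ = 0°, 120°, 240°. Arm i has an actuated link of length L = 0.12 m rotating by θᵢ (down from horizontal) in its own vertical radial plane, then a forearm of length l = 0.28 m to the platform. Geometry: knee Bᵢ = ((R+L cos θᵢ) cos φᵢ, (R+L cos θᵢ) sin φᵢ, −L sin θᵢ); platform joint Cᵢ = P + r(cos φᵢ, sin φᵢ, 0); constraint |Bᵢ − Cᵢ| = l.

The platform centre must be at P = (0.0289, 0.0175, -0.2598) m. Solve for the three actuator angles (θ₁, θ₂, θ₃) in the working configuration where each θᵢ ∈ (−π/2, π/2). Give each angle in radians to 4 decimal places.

θ₁ = 0.3489, θ₂ = 0.5235, θ₃ = 0.6978

arm 1 (φ=0.0°): x'=0.0289, y'=0.0175
  e−x'=0.0611;  (l²−L²−(e−x')²−y'²−z²)/2L = -0.0314
  γ=atan2(-0.2598,0.0611)=-1.3398;  ψ=arccos(-0.1176)=1.6887;  θ1=γ+ψ≈0.3489
rotate P by −φ2: (0.0007, -0.0338, -0.2598)
  A cos θ + B sin θ = C:  0.0893·cos θ + -0.2598·sin θ = -0.0525
  √(A²+B²)=0.2747;  θ2 = -1.2397+1.7632 ≈ 0.5235
rotate P by −φ3: (-0.0296, 0.0163, -0.2598)
  e−x'=0.1196;  (l²−L²−(e−x')²−y'²−z²)/2L = -0.0753
  γ=atan2(-0.2598,0.1196)=-1.1393;  ψ=arccos(-0.2632)=1.8371;  θ3=γ+ψ≈0.6978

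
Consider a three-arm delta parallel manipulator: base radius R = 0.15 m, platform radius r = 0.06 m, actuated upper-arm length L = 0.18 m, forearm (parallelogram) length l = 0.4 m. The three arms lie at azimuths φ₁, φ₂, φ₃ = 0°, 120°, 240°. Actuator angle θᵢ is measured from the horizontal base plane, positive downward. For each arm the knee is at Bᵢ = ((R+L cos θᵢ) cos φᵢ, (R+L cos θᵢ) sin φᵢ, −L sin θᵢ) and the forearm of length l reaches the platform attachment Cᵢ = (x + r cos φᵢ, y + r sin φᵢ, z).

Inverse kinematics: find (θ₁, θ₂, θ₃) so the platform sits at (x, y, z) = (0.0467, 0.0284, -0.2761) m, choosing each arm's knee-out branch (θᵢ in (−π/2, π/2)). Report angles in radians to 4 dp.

rotate P by −φ1: (0.0467, 0.0284, -0.2761)
  A=0.0433, B=-0.2761, C=(l²−L²−A²−y'²−z²)/(2L)=0.1352
  θ1 = atan2(B,A) + arccos(C/0.2795) = -0.3496
arm 2 (φ=120.0°): x'=0.0012, y'=-0.0546
  A cos θ + B sin θ = C:  0.0888·cos θ + -0.2761·sin θ = 0.1125
  γ=atan2(-0.2761,0.0888)=-1.2598;  ψ=arccos(0.3880)=1.1724;  θ2=γ+ψ≈-0.0874
rotate P by −φ3: (-0.0479, 0.0262, -0.2761)
  e−x'=0.1379;  (l²−L²−(e−x')²−y'²−z²)/2L = 0.0879
  θ3 = atan2(B,A) + arccos(C/0.3086) = 0.1745

θ₁ = -0.3496, θ₂ = -0.0874, θ₃ = 0.1745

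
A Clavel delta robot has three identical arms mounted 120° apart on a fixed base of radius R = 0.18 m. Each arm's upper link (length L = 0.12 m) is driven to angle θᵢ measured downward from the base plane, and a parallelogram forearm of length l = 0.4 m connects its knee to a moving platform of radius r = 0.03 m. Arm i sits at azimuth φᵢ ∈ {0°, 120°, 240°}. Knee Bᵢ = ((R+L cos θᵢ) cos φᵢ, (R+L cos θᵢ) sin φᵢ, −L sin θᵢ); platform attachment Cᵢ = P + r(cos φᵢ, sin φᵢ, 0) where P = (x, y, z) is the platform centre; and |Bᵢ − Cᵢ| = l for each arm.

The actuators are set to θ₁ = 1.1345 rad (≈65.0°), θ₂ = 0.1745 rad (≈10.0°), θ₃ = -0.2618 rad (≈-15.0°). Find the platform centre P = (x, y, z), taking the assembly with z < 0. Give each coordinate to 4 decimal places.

(-0.1383, -0.0353, -0.3182)

φ1=0.0°: virtual centre (0.2007, 0.0000, -0.1088), radius l
S2 = (0.2682·cos120.0°, 0.2682·sin120.0°, -0.0208) = (-0.1341, 0.2322, -0.0208)
φ3=240.0°: virtual centre (-0.1330, -0.2303, 0.0311), radius l
subtract pairs → two planes through P
[-0.6696 0.4645 0.1758]·P = 0.0202;  [-0.6673 -0.4606 0.2796]·P = 0.0196
det = 0.6184;  x = -0.0298+0.3410z,  y = 0.0007+0.1130z
into |P−S₁|² = l²: 1.1291z² + 0.0605z + -0.0951 = 0;  Δ = 0.4329;  z = -0.3182 or 0.2646 → z<0 root = -0.3182
x = -0.1383, y = -0.0353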